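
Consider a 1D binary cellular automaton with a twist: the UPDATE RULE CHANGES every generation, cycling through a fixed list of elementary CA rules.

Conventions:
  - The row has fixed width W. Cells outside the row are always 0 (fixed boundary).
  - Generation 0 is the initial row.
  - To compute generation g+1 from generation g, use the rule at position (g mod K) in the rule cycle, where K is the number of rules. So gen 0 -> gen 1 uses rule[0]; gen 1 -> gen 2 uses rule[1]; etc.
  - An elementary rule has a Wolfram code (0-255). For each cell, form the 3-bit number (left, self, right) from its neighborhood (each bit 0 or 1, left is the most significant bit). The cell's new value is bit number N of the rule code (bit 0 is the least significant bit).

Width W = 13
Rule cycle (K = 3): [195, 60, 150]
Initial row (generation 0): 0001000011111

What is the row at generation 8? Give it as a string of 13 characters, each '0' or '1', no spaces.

Gen 0: 0001000011111
Gen 1 (rule 195): 1110011101111
Gen 2 (rule 60): 1001010011000
Gen 3 (rule 150): 1111011100100
Gen 4 (rule 195): 0111001101001
Gen 5 (rule 60): 0100101011101
Gen 6 (rule 150): 1111101001001
Gen 7 (rule 195): 0111100010010
Gen 8 (rule 60): 0100010011011

Answer: 0100010011011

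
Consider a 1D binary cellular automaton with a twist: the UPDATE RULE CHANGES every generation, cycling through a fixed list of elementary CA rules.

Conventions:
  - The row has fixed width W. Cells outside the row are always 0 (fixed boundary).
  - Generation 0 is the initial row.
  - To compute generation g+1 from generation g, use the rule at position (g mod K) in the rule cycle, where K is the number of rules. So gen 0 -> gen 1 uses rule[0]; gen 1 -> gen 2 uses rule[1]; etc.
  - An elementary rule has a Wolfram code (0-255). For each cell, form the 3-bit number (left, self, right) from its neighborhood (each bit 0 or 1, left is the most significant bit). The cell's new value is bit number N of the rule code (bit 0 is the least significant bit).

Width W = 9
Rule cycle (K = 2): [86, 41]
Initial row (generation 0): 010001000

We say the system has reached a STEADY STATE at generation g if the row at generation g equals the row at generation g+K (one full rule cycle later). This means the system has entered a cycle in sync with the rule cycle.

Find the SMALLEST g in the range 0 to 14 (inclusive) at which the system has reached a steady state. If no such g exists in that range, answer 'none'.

Answer: 8

Derivation:
Gen 0: 010001000
Gen 1 (rule 86): 111011100
Gen 2 (rule 41): 100110001
Gen 3 (rule 86): 111011011
Gen 4 (rule 41): 100110110
Gen 5 (rule 86): 111010011
Gen 6 (rule 41): 100100010
Gen 7 (rule 86): 111110111
Gen 8 (rule 41): 100001100
Gen 9 (rule 86): 110010110
Gen 10 (rule 41): 100001100
Gen 11 (rule 86): 110010110
Gen 12 (rule 41): 100001100
Gen 13 (rule 86): 110010110
Gen 14 (rule 41): 100001100
Gen 15 (rule 86): 110010110
Gen 16 (rule 41): 100001100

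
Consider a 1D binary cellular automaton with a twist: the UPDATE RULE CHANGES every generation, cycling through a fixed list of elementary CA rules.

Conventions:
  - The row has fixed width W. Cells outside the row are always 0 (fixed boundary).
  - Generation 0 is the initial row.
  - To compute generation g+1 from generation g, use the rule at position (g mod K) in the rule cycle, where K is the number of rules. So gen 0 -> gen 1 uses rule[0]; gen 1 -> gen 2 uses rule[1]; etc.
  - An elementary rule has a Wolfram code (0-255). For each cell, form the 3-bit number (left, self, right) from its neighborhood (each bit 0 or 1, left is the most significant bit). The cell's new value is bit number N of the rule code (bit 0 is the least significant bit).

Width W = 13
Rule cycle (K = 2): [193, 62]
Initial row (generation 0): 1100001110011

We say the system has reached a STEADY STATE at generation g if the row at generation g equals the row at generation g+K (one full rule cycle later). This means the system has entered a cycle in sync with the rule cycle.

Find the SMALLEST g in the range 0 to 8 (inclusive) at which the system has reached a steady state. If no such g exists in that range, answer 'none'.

Answer: none

Derivation:
Gen 0: 1100001110011
Gen 1 (rule 193): 0101100110001
Gen 2 (rule 62): 1111011101011
Gen 3 (rule 193): 0111001100001
Gen 4 (rule 62): 1100111010011
Gen 5 (rule 193): 0100011000001
Gen 6 (rule 62): 1110110100011
Gen 7 (rule 193): 0110010001001
Gen 8 (rule 62): 1101111011111
Gen 9 (rule 193): 0100111001111
Gen 10 (rule 62): 1111100111000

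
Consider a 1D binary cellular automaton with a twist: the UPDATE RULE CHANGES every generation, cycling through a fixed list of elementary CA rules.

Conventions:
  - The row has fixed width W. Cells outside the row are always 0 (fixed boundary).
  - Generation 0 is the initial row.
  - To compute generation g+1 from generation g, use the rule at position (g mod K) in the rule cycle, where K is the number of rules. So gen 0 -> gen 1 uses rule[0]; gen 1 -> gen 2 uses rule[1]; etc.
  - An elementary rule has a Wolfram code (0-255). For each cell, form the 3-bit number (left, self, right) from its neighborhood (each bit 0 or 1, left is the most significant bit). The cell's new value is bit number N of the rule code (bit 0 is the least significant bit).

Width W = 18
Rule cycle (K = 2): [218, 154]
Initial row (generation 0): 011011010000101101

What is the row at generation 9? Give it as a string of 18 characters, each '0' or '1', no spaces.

Answer: 111111111111111111

Derivation:
Gen 0: 011011010000101101
Gen 1 (rule 218): 111011001001001100
Gen 2 (rule 154): 110010110110111010
Gen 3 (rule 218): 111100110110111001
Gen 4 (rule 154): 111011100100110110
Gen 5 (rule 218): 111011111011110111
Gen 6 (rule 154): 110011110011100110
Gen 7 (rule 218): 111111111111111111
Gen 8 (rule 154): 111111111111111110
Gen 9 (rule 218): 111111111111111111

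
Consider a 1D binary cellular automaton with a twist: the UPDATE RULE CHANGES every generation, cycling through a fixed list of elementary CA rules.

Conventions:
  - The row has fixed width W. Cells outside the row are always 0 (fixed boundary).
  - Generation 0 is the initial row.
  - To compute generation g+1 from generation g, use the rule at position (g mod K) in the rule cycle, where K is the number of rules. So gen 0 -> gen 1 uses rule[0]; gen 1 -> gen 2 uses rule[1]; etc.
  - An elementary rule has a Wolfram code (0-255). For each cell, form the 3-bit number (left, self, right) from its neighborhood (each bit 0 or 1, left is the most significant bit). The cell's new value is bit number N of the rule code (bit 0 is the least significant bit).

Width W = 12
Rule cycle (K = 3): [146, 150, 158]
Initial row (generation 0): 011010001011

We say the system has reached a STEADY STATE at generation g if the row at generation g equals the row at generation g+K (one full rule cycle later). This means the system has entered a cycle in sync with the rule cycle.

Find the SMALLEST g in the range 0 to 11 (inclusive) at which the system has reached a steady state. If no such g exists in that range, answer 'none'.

Answer: none

Derivation:
Gen 0: 011010001011
Gen 1 (rule 146): 100001010000
Gen 2 (rule 150): 110011011000
Gen 3 (rule 158): 101110010100
Gen 4 (rule 146): 000101100010
Gen 5 (rule 150): 001100010111
Gen 6 (rule 158): 011010110110
Gen 7 (rule 146): 100000000001
Gen 8 (rule 150): 110000000011
Gen 9 (rule 158): 101000000110
Gen 10 (rule 146): 000100001001
Gen 11 (rule 150): 001110011111
Gen 12 (rule 158): 011101111110
Gen 13 (rule 146): 101000111101
Gen 14 (rule 150): 101101011001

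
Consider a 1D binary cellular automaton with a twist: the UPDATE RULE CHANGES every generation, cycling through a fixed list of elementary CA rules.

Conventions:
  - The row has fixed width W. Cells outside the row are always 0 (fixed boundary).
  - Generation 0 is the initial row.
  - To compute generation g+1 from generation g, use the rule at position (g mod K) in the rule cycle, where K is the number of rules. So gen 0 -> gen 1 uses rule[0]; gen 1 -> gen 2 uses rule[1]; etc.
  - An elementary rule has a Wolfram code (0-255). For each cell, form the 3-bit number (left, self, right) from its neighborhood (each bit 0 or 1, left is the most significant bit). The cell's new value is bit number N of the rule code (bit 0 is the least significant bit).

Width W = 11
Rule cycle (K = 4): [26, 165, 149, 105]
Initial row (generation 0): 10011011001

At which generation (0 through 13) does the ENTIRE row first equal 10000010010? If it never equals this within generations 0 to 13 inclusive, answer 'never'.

Answer: never

Derivation:
Gen 0: 10011011001
Gen 1 (rule 26): 01110010110
Gen 2 (rule 165): 00100011000
Gen 3 (rule 149): 10111000111
Gen 4 (rule 105): 01101010101
Gen 5 (rule 26): 11000000000
Gen 6 (rule 165): 00011111111
Gen 7 (rule 149): 11001111110
Gen 8 (rule 105): 11001000010
Gen 9 (rule 26): 10110100101
Gen 10 (rule 165): 11001100111
Gen 11 (rule 149): 00100010010
Gen 12 (rule 105): 10001000000
Gen 13 (rule 26): 01010100000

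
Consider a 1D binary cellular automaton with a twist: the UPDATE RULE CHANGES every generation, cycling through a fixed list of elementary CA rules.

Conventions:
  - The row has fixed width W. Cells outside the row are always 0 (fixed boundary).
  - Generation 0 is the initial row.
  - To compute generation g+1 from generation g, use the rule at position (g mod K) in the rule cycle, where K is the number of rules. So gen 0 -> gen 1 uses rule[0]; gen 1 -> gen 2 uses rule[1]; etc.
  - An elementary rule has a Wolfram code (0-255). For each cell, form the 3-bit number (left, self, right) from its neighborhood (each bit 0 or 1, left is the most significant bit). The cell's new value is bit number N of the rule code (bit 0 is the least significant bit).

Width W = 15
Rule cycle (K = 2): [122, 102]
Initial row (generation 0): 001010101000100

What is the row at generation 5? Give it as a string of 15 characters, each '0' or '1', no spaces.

Answer: 010000000001010

Derivation:
Gen 0: 001010101000100
Gen 1 (rule 122): 010101010101010
Gen 2 (rule 102): 111111111111110
Gen 3 (rule 122): 100000000000011
Gen 4 (rule 102): 100000000000101
Gen 5 (rule 122): 010000000001010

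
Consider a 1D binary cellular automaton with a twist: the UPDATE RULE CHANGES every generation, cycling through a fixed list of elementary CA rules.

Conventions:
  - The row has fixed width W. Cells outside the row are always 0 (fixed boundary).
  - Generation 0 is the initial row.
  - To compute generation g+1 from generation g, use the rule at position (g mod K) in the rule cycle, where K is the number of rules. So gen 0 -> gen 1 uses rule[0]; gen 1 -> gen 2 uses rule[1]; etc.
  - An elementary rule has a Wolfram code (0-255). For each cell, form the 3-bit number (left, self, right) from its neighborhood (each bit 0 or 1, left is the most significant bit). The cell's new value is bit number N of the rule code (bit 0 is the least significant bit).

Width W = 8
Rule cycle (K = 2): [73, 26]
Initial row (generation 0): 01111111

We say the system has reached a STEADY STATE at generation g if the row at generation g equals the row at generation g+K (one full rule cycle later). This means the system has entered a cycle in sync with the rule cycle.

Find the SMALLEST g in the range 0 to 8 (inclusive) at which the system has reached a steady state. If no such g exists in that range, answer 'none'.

Gen 0: 01111111
Gen 1 (rule 73): 01000001
Gen 2 (rule 26): 10100010
Gen 3 (rule 73): 00001000
Gen 4 (rule 26): 00010100
Gen 5 (rule 73): 11000001
Gen 6 (rule 26): 10100010
Gen 7 (rule 73): 00001000
Gen 8 (rule 26): 00010100
Gen 9 (rule 73): 11000001
Gen 10 (rule 26): 10100010

Answer: none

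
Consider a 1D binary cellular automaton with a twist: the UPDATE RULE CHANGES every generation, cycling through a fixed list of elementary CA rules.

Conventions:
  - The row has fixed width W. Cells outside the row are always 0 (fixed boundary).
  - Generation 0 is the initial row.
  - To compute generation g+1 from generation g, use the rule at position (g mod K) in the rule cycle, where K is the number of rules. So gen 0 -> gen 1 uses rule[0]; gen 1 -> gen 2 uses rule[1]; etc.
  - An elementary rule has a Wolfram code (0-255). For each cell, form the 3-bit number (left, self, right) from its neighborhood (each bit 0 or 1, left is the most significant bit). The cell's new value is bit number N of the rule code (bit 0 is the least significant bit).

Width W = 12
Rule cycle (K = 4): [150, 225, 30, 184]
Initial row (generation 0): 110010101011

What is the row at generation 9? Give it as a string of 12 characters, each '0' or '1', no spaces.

Answer: 000110111110

Derivation:
Gen 0: 110010101011
Gen 1 (rule 150): 001110101000
Gen 2 (rule 225): 100111010011
Gen 3 (rule 30): 111100011110
Gen 4 (rule 184): 111010011101
Gen 5 (rule 150): 010011101001
Gen 6 (rule 225): 000001110000
Gen 7 (rule 30): 000011001000
Gen 8 (rule 184): 000010100100
Gen 9 (rule 150): 000110111110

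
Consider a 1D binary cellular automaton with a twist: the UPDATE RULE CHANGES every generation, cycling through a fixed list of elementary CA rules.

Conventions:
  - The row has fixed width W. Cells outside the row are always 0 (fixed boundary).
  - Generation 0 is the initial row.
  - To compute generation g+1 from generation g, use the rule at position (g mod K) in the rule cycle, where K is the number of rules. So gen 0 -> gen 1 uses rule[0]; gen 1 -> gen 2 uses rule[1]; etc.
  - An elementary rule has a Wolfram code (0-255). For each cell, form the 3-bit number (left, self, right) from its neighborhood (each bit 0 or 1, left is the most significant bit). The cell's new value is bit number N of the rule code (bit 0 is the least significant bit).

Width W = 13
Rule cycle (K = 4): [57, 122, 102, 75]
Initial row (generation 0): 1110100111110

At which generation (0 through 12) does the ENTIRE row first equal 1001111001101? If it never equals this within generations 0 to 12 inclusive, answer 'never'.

Gen 0: 1110100111110
Gen 1 (rule 57): 1001010100001
Gen 2 (rule 122): 0110101010010
Gen 3 (rule 102): 1011111110110
Gen 4 (rule 75): 0010000010110
Gen 5 (rule 57): 1001111001101
Gen 6 (rule 122): 0111001111110
Gen 7 (rule 102): 1001010000010
Gen 8 (rule 75): 0010000111100
Gen 9 (rule 57): 1001110100011
Gen 10 (rule 122): 0111011010111
Gen 11 (rule 102): 1001101111001
Gen 12 (rule 75): 0011101001010

Answer: 5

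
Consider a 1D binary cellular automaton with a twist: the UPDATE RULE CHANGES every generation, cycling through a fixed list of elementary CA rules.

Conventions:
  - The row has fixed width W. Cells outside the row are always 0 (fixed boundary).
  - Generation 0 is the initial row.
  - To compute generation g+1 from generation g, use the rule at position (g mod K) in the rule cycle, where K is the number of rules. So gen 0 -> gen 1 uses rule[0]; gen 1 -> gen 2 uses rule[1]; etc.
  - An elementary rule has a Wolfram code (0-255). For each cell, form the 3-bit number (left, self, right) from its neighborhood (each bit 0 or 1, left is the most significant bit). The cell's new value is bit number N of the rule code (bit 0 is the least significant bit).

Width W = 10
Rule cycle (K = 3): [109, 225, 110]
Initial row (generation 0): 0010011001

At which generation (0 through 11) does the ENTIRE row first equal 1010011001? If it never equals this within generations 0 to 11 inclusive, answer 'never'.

Answer: 1

Derivation:
Gen 0: 0010011001
Gen 1 (rule 109): 1010011001
Gen 2 (rule 225): 0100001000
Gen 3 (rule 110): 1100011000
Gen 4 (rule 109): 1101011011
Gen 5 (rule 225): 0110101101
Gen 6 (rule 110): 1111111111
Gen 7 (rule 109): 1000000001
Gen 8 (rule 225): 0011111100
Gen 9 (rule 110): 0110000100
Gen 10 (rule 109): 0110110101
Gen 11 (rule 225): 0011011010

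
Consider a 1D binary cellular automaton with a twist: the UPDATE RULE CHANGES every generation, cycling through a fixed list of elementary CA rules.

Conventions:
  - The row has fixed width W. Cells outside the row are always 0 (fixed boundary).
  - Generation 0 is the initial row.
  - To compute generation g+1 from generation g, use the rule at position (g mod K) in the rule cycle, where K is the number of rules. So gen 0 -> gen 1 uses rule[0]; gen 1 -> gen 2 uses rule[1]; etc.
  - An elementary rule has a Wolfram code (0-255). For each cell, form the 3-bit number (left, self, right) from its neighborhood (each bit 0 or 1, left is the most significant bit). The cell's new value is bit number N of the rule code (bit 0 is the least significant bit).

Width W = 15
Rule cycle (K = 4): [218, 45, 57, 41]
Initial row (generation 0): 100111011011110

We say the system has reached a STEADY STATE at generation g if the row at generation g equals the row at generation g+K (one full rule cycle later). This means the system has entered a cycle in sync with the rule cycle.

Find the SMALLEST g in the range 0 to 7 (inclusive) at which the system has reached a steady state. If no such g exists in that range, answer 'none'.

Gen 0: 100111011011110
Gen 1 (rule 218): 011111011011111
Gen 2 (rule 45): 010000110110000
Gen 3 (rule 57): 001110101101111
Gen 4 (rule 41): 101001011011000
Gen 5 (rule 218): 000110011011100
Gen 6 (rule 45): 110100010110001
Gen 7 (rule 57): 101011001101100
Gen 8 (rule 41): 010110001011001
Gen 9 (rule 218): 100111010011110
Gen 10 (rule 45): 100100110010000
Gen 11 (rule 57): 010010101001111

Answer: none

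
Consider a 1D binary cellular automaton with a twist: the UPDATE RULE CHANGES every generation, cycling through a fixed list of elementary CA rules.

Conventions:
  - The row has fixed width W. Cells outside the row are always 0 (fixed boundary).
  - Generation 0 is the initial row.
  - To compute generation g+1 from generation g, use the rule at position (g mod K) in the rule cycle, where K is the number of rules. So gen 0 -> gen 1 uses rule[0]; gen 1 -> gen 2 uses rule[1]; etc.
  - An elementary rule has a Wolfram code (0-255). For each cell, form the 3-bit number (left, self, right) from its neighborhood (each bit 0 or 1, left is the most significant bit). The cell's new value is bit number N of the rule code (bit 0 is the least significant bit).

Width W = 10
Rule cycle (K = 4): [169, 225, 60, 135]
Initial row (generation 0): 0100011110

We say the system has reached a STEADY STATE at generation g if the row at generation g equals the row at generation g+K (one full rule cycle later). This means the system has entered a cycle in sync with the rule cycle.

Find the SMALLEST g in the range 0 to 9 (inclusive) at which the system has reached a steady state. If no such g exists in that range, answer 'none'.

Gen 0: 0100011110
Gen 1 (rule 169): 0001011100
Gen 2 (rule 225): 1100101101
Gen 3 (rule 60): 1010111011
Gen 4 (rule 135): 1010010000
Gen 5 (rule 169): 0100000111
Gen 6 (rule 225): 0001110011
Gen 7 (rule 60): 0001001010
Gen 8 (rule 135): 1111011010
Gen 9 (rule 169): 1110110100
Gen 10 (rule 225): 0111011001
Gen 11 (rule 60): 0100110101
Gen 12 (rule 135): 1101000101
Gen 13 (rule 169): 1010010010

Answer: none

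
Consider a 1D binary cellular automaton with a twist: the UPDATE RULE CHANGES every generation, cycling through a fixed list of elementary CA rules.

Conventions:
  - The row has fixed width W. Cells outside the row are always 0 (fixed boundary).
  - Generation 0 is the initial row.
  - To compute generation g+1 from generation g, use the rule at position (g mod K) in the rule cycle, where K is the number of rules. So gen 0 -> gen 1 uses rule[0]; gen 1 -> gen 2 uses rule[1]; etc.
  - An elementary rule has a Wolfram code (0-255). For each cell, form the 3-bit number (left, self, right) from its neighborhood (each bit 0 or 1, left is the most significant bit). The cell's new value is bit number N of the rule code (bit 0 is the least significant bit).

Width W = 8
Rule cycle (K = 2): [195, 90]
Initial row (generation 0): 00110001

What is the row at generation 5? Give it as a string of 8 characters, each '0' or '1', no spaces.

Answer: 00101001

Derivation:
Gen 0: 00110001
Gen 1 (rule 195): 11010110
Gen 2 (rule 90): 11000111
Gen 3 (rule 195): 01011011
Gen 4 (rule 90): 10011011
Gen 5 (rule 195): 00101001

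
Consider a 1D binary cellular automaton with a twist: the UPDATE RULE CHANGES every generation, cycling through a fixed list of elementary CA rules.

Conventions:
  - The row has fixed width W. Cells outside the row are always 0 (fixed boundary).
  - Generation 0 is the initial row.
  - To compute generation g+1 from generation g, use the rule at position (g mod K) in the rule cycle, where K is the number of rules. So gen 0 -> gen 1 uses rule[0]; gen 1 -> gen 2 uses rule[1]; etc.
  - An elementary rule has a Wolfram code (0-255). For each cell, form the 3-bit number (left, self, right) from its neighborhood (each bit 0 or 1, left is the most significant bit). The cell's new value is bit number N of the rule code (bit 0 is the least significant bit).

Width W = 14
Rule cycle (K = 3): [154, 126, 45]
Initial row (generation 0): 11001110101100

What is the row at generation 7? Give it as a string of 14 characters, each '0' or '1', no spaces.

Gen 0: 11001110101100
Gen 1 (rule 154): 10111100001010
Gen 2 (rule 126): 11100110011111
Gen 3 (rule 45): 10000100010000
Gen 4 (rule 154): 01001010101000
Gen 5 (rule 126): 11111111111100
Gen 6 (rule 45): 10000000000001
Gen 7 (rule 154): 01000000000010

Answer: 01000000000010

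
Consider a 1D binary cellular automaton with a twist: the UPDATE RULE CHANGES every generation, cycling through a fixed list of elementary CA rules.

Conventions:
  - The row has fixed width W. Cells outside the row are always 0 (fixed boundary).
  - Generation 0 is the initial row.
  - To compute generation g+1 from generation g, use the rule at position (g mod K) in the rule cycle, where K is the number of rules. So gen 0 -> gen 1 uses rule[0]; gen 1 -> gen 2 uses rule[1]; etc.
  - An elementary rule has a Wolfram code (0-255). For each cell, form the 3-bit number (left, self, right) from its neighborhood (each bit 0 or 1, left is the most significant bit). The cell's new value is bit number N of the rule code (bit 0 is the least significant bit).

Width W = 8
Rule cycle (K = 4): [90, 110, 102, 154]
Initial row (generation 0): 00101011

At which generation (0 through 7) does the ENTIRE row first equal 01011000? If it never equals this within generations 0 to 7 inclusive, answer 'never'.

Answer: never

Derivation:
Gen 0: 00101011
Gen 1 (rule 90): 01000011
Gen 2 (rule 110): 11000111
Gen 3 (rule 102): 01001001
Gen 4 (rule 154): 10110110
Gen 5 (rule 90): 00110111
Gen 6 (rule 110): 01111101
Gen 7 (rule 102): 10000111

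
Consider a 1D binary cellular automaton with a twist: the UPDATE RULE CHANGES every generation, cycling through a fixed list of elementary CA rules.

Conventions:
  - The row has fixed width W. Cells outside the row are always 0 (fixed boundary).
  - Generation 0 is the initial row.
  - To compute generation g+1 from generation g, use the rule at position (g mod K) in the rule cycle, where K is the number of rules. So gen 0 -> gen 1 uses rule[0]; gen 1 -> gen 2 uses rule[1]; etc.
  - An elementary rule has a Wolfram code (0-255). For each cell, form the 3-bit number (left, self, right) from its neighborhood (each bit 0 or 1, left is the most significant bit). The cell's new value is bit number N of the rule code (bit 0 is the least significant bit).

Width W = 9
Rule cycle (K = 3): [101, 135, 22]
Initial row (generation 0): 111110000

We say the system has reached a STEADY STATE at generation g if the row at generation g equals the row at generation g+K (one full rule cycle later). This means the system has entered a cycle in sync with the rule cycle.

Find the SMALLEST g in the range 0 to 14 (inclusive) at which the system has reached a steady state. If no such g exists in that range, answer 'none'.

Answer: none

Derivation:
Gen 0: 111110000
Gen 1 (rule 101): 000010111
Gen 2 (rule 135): 111110010
Gen 3 (rule 22): 000001111
Gen 4 (rule 101): 111100001
Gen 5 (rule 135): 011001111
Gen 6 (rule 22): 100110000
Gen 7 (rule 101): 100010111
Gen 8 (rule 135): 101110010
Gen 9 (rule 22): 100001111
Gen 10 (rule 101): 101100001
Gen 11 (rule 135): 100001111
Gen 12 (rule 22): 110010000
Gen 13 (rule 101): 010010111
Gen 14 (rule 135): 110110010
Gen 15 (rule 22): 000001111
Gen 16 (rule 101): 111100001
Gen 17 (rule 135): 011001111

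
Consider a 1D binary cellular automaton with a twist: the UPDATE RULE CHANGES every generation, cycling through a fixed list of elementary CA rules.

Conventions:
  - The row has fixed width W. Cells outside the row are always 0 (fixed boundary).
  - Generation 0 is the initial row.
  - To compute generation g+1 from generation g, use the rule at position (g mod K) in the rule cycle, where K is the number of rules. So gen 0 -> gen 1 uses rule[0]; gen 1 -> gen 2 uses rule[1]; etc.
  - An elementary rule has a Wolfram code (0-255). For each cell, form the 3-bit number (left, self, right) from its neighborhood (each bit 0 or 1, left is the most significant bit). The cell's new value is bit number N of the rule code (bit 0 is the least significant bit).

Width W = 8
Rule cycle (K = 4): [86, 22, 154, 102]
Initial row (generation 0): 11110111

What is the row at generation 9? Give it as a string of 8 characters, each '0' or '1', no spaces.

Gen 0: 11110111
Gen 1 (rule 86): 00010001
Gen 2 (rule 22): 00111011
Gen 3 (rule 154): 01110010
Gen 4 (rule 102): 10010110
Gen 5 (rule 86): 11110011
Gen 6 (rule 22): 00001100
Gen 7 (rule 154): 00011010
Gen 8 (rule 102): 00101110
Gen 9 (rule 86): 01100011

Answer: 01100011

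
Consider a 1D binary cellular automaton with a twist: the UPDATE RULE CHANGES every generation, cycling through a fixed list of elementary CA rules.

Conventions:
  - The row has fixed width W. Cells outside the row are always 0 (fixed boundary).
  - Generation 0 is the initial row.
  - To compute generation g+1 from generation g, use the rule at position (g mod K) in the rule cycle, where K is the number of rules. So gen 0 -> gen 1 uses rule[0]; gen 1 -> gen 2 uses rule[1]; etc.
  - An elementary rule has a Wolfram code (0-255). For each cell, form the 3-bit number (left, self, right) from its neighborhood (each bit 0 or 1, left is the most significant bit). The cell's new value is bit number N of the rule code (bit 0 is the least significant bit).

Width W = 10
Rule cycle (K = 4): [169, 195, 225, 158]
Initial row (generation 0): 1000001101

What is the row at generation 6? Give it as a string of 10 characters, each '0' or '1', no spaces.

Answer: 0011101101

Derivation:
Gen 0: 1000001101
Gen 1 (rule 169): 0011101010
Gen 2 (rule 195): 1101100000
Gen 3 (rule 225): 0110101111
Gen 4 (rule 158): 1100101110
Gen 5 (rule 169): 1000011100
Gen 6 (rule 195): 0011101101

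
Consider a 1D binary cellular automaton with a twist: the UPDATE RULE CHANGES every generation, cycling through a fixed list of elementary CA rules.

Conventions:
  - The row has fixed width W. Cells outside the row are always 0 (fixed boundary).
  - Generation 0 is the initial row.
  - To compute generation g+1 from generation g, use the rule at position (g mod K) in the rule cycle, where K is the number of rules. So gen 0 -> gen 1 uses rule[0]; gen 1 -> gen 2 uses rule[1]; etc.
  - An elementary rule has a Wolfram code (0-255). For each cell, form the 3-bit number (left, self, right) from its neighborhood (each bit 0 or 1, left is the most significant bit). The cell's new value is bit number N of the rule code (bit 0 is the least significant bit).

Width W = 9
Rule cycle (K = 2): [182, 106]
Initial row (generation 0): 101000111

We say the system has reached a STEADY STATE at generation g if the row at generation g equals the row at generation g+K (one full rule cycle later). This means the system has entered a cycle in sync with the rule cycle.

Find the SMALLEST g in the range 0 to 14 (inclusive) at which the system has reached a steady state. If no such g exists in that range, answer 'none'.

Gen 0: 101000111
Gen 1 (rule 182): 111101010
Gen 2 (rule 106): 100110100
Gen 3 (rule 182): 111001110
Gen 4 (rule 106): 101011010
Gen 5 (rule 182): 111100111
Gen 6 (rule 106): 100101101
Gen 7 (rule 182): 111110011
Gen 8 (rule 106): 100010111
Gen 9 (rule 182): 110111010
Gen 10 (rule 106): 111101100
Gen 11 (rule 182): 011010010
Gen 12 (rule 106): 111100100
Gen 13 (rule 182): 011011110
Gen 14 (rule 106): 111110010
Gen 15 (rule 182): 011101111
Gen 16 (rule 106): 110111001

Answer: none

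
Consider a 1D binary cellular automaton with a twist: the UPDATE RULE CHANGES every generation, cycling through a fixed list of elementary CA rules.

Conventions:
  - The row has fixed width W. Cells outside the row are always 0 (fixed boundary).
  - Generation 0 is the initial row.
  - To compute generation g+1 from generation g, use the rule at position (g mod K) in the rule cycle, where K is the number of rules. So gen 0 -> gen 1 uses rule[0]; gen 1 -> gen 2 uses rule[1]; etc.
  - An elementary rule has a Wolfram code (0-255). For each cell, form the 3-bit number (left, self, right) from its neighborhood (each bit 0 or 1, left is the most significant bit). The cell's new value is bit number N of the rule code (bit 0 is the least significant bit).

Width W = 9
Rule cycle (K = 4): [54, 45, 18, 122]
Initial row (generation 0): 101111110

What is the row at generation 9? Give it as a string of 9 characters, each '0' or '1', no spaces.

Gen 0: 101111110
Gen 1 (rule 54): 110000001
Gen 2 (rule 45): 100111101
Gen 3 (rule 18): 011000000
Gen 4 (rule 122): 111100000
Gen 5 (rule 54): 000010000
Gen 6 (rule 45): 111010111
Gen 7 (rule 18): 000000000
Gen 8 (rule 122): 000000000
Gen 9 (rule 54): 000000000

Answer: 000000000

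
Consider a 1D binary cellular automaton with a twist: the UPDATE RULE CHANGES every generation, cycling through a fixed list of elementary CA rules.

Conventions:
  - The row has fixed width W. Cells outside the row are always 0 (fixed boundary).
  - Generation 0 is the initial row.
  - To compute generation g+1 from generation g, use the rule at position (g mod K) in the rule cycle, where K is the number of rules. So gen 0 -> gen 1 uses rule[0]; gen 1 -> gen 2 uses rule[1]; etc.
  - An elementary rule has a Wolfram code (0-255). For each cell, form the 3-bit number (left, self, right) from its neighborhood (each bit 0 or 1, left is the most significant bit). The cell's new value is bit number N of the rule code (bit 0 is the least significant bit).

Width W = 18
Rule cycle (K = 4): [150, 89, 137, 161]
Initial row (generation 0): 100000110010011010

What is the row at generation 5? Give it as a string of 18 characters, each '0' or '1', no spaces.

Gen 0: 100000110010011010
Gen 1 (rule 150): 110001001111100011
Gen 2 (rule 89): 111100101000111011
Gen 3 (rule 137): 111000000010110010
Gen 4 (rule 161): 010011111001000000
Gen 5 (rule 150): 111101110111100000

Answer: 111101110111100000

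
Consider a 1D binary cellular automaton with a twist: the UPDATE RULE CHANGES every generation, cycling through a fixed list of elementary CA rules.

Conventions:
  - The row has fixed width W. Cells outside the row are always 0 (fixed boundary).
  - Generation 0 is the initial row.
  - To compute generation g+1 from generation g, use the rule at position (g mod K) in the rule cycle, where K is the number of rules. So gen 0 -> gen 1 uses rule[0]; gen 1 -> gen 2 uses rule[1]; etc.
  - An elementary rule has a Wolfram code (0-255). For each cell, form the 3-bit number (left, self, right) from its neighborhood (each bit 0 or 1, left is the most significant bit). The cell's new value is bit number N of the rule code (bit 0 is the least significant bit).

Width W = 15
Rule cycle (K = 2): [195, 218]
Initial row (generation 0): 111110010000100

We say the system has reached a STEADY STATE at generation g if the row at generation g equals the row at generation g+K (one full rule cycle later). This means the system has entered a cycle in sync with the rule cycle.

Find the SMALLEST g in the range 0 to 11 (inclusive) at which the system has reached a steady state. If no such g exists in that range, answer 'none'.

Answer: 10

Derivation:
Gen 0: 111110010000100
Gen 1 (rule 195): 011110100111001
Gen 2 (rule 218): 111110011111110
Gen 3 (rule 195): 011110101111110
Gen 4 (rule 218): 111110001111111
Gen 5 (rule 195): 011110110111111
Gen 6 (rule 218): 111110110111111
Gen 7 (rule 195): 011110010011111
Gen 8 (rule 218): 111111101111111
Gen 9 (rule 195): 011111100111111
Gen 10 (rule 218): 111111111111111
Gen 11 (rule 195): 011111111111111
Gen 12 (rule 218): 111111111111111
Gen 13 (rule 195): 011111111111111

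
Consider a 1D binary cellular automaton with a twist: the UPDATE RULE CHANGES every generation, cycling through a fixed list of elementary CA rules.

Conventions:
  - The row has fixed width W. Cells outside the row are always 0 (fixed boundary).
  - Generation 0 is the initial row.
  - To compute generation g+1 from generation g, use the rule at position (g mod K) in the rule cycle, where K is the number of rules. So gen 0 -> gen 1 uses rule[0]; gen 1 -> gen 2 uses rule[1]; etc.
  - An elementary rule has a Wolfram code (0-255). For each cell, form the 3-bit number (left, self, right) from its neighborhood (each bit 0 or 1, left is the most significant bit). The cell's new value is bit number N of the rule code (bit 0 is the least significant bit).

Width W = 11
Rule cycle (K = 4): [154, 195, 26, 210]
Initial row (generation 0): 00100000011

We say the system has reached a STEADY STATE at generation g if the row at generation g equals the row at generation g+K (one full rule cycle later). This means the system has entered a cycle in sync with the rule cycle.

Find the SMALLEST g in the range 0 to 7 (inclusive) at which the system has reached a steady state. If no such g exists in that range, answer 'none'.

Gen 0: 00100000011
Gen 1 (rule 154): 01010000110
Gen 2 (rule 195): 10000111010
Gen 3 (rule 26): 01001100001
Gen 4 (rule 210): 10110110010
Gen 5 (rule 154): 00100101101
Gen 6 (rule 195): 11001000100
Gen 7 (rule 26): 10110101010
Gen 8 (rule 210): 00010000001
Gen 9 (rule 154): 00101000010
Gen 10 (rule 195): 11000011100
Gen 11 (rule 26): 10100110010

Answer: none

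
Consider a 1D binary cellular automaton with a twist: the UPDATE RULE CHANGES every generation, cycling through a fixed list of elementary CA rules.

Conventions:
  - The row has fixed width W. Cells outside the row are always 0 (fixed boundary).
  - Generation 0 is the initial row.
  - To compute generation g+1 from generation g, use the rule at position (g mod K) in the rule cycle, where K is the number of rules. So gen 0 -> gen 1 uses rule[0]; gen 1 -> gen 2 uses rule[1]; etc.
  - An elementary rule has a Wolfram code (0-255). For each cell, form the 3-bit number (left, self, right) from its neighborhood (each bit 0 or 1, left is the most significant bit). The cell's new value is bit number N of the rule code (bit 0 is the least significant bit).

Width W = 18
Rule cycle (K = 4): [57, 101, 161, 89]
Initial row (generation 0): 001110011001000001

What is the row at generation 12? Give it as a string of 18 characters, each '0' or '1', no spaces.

Answer: 000011101110111001

Derivation:
Gen 0: 001110011001000001
Gen 1 (rule 57): 101001010100111100
Gen 2 (rule 101): 111001111100000101
Gen 3 (rule 161): 010000111001110010
Gen 4 (rule 89): 001110101101011001
Gen 5 (rule 57): 101001011010110100
Gen 6 (rule 101): 111001101111011101
Gen 7 (rule 161): 010000010110101010
Gen 8 (rule 89): 001111000110000001
Gen 9 (rule 57): 101000110101111100
Gen 10 (rule 101): 111010011110000101
Gen 11 (rule 161): 010100001100110010
Gen 12 (rule 89): 000011101110111001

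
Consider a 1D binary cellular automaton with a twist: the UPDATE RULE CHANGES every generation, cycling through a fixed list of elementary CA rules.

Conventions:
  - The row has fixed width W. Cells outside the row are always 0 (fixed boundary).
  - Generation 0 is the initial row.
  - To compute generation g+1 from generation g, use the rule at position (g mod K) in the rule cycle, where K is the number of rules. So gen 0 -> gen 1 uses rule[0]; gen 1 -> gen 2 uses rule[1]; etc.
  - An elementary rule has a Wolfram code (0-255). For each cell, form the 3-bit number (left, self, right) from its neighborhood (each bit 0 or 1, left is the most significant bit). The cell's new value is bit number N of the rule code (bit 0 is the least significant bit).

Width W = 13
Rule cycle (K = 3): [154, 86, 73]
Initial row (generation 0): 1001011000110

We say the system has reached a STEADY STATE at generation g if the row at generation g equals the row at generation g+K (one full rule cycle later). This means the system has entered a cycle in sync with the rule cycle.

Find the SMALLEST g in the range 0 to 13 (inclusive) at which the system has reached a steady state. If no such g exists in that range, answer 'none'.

Answer: none

Derivation:
Gen 0: 1001011000110
Gen 1 (rule 154): 0110010101101
Gen 2 (rule 86): 1011110100101
Gen 3 (rule 73): 0010010000000
Gen 4 (rule 154): 0101101000000
Gen 5 (rule 86): 1100101100000
Gen 6 (rule 73): 1100001101111
Gen 7 (rule 154): 1010011001110
Gen 8 (rule 86): 1011101110011
Gen 9 (rule 73): 0010101010011
Gen 10 (rule 154): 0100000001110
Gen 11 (rule 86): 1110000010011
Gen 12 (rule 73): 1010111000011
Gen 13 (rule 154): 0000110100110
Gen 14 (rule 86): 0001010111011
Gen 15 (rule 73): 1100000101011
Gen 16 (rule 154): 1010001000010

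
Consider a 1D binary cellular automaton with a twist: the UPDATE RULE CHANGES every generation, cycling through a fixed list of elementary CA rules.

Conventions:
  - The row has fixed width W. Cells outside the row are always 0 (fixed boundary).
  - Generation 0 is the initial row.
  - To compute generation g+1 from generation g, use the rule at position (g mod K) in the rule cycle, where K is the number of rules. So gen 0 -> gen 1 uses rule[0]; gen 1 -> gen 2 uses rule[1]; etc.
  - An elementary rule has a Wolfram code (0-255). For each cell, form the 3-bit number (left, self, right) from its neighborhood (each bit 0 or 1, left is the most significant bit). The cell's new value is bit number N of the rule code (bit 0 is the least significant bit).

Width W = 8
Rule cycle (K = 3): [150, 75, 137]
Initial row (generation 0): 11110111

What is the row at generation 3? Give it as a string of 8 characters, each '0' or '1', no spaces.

Gen 0: 11110111
Gen 1 (rule 150): 01100010
Gen 2 (rule 75): 11101100
Gen 3 (rule 137): 11001001

Answer: 11001001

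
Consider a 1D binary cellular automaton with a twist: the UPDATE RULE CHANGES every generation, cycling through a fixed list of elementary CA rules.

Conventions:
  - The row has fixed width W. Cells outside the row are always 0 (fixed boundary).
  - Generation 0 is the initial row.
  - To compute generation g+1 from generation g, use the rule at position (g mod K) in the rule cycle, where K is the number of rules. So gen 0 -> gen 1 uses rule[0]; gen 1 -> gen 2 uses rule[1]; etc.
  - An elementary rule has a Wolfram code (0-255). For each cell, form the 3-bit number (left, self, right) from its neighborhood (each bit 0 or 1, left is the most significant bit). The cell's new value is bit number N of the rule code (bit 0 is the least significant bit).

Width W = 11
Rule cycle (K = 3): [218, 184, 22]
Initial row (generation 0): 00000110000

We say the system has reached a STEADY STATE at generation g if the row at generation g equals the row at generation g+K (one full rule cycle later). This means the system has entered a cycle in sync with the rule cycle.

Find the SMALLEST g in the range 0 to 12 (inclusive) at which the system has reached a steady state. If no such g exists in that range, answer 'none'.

Answer: none

Derivation:
Gen 0: 00000110000
Gen 1 (rule 218): 00001111000
Gen 2 (rule 184): 00001110100
Gen 3 (rule 22): 00010000110
Gen 4 (rule 218): 00101001111
Gen 5 (rule 184): 00010101110
Gen 6 (rule 22): 00110100001
Gen 7 (rule 218): 01110010010
Gen 8 (rule 184): 01101001001
Gen 9 (rule 22): 10001111111
Gen 10 (rule 218): 01011111111
Gen 11 (rule 184): 00111111110
Gen 12 (rule 22): 01000000001
Gen 13 (rule 218): 10100000010
Gen 14 (rule 184): 01010000001
Gen 15 (rule 22): 11011000011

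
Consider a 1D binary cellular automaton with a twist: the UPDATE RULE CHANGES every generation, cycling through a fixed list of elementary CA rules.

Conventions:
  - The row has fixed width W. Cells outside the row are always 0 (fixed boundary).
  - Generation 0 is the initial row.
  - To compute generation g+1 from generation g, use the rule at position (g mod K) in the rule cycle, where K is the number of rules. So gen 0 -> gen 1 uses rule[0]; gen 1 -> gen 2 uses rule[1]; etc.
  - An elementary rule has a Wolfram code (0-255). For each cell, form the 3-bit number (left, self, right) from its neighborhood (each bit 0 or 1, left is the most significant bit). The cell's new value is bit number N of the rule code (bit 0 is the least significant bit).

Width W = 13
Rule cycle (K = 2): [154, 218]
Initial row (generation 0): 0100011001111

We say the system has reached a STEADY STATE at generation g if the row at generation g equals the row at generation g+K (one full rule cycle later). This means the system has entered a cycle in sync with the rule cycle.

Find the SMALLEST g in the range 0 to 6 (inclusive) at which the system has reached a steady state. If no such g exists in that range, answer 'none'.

Answer: 6

Derivation:
Gen 0: 0100011001111
Gen 1 (rule 154): 1010110111110
Gen 2 (rule 218): 0000110111111
Gen 3 (rule 154): 0001100111110
Gen 4 (rule 218): 0011111111111
Gen 5 (rule 154): 0111111111110
Gen 6 (rule 218): 1111111111111
Gen 7 (rule 154): 1111111111110
Gen 8 (rule 218): 1111111111111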